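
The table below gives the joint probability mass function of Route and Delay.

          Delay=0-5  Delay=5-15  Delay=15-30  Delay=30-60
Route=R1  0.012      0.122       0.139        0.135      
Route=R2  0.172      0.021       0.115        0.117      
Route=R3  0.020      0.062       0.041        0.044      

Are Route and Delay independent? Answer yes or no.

P(Route=R2) = 0.425 and P(Delay=0-5) = 0.204, so their product is 0.08670, but P(Route=R2, Delay=0-5) = 0.172. Since these differ, Route and Delay are not independent.

no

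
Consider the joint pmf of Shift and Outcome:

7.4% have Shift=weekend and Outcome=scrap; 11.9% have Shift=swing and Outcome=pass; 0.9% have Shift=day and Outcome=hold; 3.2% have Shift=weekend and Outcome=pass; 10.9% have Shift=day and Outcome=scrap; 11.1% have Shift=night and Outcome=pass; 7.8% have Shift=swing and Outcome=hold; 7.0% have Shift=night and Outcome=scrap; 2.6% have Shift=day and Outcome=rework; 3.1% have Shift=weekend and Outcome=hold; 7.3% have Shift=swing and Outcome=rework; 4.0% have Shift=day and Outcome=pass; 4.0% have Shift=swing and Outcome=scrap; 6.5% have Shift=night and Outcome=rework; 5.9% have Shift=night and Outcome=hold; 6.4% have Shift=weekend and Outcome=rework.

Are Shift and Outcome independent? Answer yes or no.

P(Shift=day) = 0.184 and P(Outcome=scrap) = 0.293, so their product is 0.05391, but P(Shift=day, Outcome=scrap) = 0.109. Since these differ, Shift and Outcome are not independent.

no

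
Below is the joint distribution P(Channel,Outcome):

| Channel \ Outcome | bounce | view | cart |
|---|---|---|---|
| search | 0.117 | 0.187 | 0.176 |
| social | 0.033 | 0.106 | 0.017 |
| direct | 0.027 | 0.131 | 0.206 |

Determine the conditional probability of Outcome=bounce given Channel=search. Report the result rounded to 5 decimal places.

0.24375

P(Channel=search) = 0.117 + 0.187 + 0.176 = 0.480.
P(Outcome=bounce | Channel=search) = 0.117/0.480 = 0.24375.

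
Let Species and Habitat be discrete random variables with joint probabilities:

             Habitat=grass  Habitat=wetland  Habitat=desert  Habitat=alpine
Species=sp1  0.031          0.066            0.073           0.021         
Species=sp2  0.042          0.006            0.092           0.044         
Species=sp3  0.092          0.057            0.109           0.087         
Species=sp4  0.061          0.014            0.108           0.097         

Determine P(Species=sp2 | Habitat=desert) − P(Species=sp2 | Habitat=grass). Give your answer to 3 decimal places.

0.055

P(Habitat=desert) = 0.073 + 0.092 + 0.109 + 0.108 = 0.382; P(Species=sp2 | Habitat=desert) = 0.092/0.382 = 0.2408.
P(Habitat=grass) = 0.031 + 0.042 + 0.092 + 0.061 = 0.226; P(Species=sp2 | Habitat=grass) = 0.042/0.226 = 0.1858.
Difference = 0.055.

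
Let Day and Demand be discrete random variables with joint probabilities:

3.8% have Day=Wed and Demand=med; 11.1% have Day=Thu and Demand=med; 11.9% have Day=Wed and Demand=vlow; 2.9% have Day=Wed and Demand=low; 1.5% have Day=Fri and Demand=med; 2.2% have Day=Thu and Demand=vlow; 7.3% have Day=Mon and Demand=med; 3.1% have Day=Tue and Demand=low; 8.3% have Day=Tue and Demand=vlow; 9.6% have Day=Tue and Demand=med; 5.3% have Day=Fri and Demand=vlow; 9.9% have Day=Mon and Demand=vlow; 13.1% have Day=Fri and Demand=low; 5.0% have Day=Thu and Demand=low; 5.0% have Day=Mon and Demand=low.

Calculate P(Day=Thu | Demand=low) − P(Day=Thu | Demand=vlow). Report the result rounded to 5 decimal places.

P(Demand=low) = 0.050 + 0.031 + 0.029 + 0.050 + 0.131 = 0.291; P(Day=Thu | Demand=low) = 0.050/0.291 = 0.171821.
P(Demand=vlow) = 0.099 + 0.083 + 0.119 + 0.022 + 0.053 = 0.376; P(Day=Thu | Demand=vlow) = 0.022/0.376 = 0.058511.
Difference = 0.11331.

0.11331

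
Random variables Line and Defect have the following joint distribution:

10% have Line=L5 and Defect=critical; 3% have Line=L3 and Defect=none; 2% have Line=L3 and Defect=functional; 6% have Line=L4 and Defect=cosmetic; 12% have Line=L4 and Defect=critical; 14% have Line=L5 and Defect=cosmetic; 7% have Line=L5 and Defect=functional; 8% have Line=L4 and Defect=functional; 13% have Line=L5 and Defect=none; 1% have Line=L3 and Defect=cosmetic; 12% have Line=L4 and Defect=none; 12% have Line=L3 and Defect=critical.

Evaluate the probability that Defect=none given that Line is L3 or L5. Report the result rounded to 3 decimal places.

0.258

P(Line=L3) = 0.03 + 0.01 + 0.02 + 0.12 = 0.18.
P(Line=L5) = 0.13 + 0.14 + 0.07 + 0.10 = 0.44.
P(Line ∈ {L3, L5}) = 0.18 + 0.44 = 0.62; P(Defect=none, Line ∈ {L3, L5}) = 0.03 + 0.13 = 0.16.
P(Defect=none | Line ∈ {L3, L5}) = 0.16/0.62 = 0.258.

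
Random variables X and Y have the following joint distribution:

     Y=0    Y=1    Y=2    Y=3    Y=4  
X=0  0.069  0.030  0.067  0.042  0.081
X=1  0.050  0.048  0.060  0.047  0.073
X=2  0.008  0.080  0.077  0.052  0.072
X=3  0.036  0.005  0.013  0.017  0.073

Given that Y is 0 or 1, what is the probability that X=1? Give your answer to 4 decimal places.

P(Y=0) = 0.069 + 0.050 + 0.008 + 0.036 = 0.163.
P(Y=1) = 0.030 + 0.048 + 0.080 + 0.005 = 0.163.
P(Y ∈ {0, 1}) = 0.163 + 0.163 = 0.326; P(X=1, Y ∈ {0, 1}) = 0.050 + 0.048 = 0.098.
P(X=1 | Y ∈ {0, 1}) = 0.098/0.326 = 0.3006.

0.3006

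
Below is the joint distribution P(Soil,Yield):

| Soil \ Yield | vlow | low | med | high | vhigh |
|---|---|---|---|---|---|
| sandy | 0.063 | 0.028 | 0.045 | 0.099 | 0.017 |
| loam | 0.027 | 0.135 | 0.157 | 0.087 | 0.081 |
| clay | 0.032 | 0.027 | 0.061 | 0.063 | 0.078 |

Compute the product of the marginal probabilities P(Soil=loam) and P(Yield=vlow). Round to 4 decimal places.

P(Soil=loam) = 0.027 + 0.135 + 0.157 + 0.087 + 0.081 = 0.487.
P(Yield=vlow) = 0.063 + 0.027 + 0.032 = 0.122.
Product: 0.487 × 0.122 = 0.0594.

0.0594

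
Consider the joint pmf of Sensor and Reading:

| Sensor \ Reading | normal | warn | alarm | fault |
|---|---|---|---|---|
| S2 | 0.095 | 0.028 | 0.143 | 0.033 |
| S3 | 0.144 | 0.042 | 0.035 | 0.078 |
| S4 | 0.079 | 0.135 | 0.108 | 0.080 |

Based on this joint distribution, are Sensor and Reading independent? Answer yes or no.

no

P(Sensor=S2) = 0.299 and P(Reading=alarm) = 0.286, so their product is 0.08551, but P(Sensor=S2, Reading=alarm) = 0.143. Since these differ, Sensor and Reading are not independent.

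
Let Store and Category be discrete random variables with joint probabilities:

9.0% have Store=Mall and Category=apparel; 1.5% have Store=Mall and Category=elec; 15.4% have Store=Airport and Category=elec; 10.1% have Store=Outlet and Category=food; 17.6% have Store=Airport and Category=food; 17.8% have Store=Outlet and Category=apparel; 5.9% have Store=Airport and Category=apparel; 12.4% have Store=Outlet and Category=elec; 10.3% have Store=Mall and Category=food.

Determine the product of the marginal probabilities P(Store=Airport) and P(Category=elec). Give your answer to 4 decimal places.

P(Store=Airport) = 0.176 + 0.059 + 0.154 = 0.389.
P(Category=elec) = 0.015 + 0.154 + 0.124 = 0.293.
Product: 0.389 × 0.293 = 0.1140.

0.1140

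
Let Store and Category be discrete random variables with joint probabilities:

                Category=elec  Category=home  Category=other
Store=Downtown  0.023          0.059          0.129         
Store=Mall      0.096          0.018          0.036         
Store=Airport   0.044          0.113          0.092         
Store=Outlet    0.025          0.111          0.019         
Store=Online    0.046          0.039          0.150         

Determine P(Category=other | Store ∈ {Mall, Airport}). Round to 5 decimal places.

P(Store=Mall) = 0.096 + 0.018 + 0.036 = 0.150.
P(Store=Airport) = 0.044 + 0.113 + 0.092 = 0.249.
P(Store ∈ {Mall, Airport}) = 0.150 + 0.249 = 0.399; P(Category=other, Store ∈ {Mall, Airport}) = 0.036 + 0.092 = 0.128.
P(Category=other | Store ∈ {Mall, Airport}) = 0.128/0.399 = 0.32080.

0.32080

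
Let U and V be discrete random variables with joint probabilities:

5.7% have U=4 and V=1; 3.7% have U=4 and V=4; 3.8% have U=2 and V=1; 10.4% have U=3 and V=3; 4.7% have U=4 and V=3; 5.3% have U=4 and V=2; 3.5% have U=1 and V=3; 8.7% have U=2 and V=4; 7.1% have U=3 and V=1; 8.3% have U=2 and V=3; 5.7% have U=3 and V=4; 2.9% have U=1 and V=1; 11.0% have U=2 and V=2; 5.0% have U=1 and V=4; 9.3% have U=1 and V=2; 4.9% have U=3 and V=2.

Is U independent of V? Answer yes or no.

P(U=3) = 0.281 and P(V=2) = 0.305, so their product is 0.08571, but P(U=3, V=2) = 0.049. Since these differ, U and V are not independent.

no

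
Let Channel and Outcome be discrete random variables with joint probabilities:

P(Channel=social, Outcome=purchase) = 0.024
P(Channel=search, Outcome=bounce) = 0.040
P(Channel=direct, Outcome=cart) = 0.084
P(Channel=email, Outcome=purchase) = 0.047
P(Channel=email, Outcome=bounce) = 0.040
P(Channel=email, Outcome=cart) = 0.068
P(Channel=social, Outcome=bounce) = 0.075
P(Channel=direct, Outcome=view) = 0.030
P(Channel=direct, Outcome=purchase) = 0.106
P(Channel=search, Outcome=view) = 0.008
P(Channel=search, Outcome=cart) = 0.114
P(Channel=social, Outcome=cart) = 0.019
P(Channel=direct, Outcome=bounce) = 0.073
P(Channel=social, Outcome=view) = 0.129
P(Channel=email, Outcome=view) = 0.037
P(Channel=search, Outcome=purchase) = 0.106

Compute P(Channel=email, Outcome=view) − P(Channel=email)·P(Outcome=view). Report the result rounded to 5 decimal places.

-0.00217

P(Channel=email) = 0.040 + 0.037 + 0.068 + 0.047 = 0.192.
P(Outcome=view) = 0.037 + 0.008 + 0.129 + 0.030 = 0.204.
P(Channel=email, Outcome=view) − P(Channel=email)P(Outcome=view) = 0.037 − 0.192×0.204 = -0.00217.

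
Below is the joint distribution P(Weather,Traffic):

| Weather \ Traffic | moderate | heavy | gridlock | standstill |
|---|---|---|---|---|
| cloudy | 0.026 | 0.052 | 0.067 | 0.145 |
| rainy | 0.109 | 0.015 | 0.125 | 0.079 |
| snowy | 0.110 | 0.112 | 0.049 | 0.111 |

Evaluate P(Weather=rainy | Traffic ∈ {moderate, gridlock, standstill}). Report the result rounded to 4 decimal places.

P(Traffic=moderate) = 0.026 + 0.109 + 0.110 = 0.245.
P(Traffic=gridlock) = 0.067 + 0.125 + 0.049 = 0.241.
P(Traffic=standstill) = 0.145 + 0.079 + 0.111 = 0.335.
P(Traffic ∈ {moderate, gridlock, standstill}) = 0.245 + 0.241 + 0.335 = 0.821; P(Weather=rainy, Traffic ∈ {moderate, gridlock, standstill}) = 0.109 + 0.125 + 0.079 = 0.313.
P(Weather=rainy | Traffic ∈ {moderate, gridlock, standstill}) = 0.313/0.821 = 0.3812.

0.3812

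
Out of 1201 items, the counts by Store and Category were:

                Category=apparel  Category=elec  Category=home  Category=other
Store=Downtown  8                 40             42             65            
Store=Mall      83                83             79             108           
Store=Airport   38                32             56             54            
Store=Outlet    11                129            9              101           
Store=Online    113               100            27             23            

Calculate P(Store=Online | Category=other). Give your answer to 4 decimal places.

Total with Category=other: 65 + 108 + 54 + 101 + 23 = 351.
P(Store=Online | Category=other) = 23/351 = 0.0655.

0.0655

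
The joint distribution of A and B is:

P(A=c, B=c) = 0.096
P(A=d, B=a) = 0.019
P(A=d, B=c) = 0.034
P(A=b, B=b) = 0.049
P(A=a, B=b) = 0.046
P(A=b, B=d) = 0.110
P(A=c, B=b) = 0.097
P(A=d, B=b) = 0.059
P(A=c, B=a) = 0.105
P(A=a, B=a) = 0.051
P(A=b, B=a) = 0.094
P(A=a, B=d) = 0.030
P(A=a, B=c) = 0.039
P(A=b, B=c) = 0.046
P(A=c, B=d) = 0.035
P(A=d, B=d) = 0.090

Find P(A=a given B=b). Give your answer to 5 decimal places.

P(B=b) = 0.046 + 0.049 + 0.097 + 0.059 = 0.251.
P(A=a | B=b) = 0.046/0.251 = 0.18327.

0.18327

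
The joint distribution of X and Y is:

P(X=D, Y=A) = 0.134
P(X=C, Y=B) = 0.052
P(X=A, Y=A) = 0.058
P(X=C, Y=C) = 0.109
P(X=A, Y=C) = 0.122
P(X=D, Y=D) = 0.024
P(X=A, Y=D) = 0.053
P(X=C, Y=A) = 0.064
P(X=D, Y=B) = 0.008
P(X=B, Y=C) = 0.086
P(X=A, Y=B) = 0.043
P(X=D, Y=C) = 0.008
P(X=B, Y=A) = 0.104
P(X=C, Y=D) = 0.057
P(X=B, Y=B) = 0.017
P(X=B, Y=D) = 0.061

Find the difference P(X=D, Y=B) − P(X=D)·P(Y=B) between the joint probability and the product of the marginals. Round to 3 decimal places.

-0.013

P(X=D) = 0.134 + 0.008 + 0.008 + 0.024 = 0.174.
P(Y=B) = 0.043 + 0.017 + 0.052 + 0.008 = 0.120.
P(X=D, Y=B) − P(X=D)P(Y=B) = 0.008 − 0.174×0.120 = -0.013.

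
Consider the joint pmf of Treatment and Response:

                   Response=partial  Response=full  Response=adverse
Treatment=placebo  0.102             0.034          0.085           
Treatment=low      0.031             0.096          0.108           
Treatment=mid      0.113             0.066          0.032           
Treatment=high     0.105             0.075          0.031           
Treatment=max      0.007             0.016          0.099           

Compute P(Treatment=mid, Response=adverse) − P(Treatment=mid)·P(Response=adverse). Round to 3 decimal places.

-0.043

P(Treatment=mid) = 0.113 + 0.066 + 0.032 = 0.211.
P(Response=adverse) = 0.085 + 0.108 + 0.032 + 0.031 + 0.099 = 0.355.
P(Treatment=mid, Response=adverse) − P(Treatment=mid)P(Response=adverse) = 0.032 − 0.211×0.355 = -0.043.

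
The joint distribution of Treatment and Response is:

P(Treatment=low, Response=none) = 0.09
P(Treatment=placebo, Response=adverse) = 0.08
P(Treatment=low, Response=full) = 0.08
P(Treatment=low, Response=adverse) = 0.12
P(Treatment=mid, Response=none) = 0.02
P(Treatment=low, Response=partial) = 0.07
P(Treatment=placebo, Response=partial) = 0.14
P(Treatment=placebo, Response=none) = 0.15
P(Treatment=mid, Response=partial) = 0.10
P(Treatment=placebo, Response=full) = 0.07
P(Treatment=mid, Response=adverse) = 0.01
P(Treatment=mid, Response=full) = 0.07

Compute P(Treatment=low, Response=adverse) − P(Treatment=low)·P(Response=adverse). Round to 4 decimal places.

0.0444

P(Treatment=low) = 0.09 + 0.07 + 0.08 + 0.12 = 0.36.
P(Response=adverse) = 0.08 + 0.12 + 0.01 = 0.21.
P(Treatment=low, Response=adverse) − P(Treatment=low)P(Response=adverse) = 0.12 − 0.36×0.21 = 0.0444.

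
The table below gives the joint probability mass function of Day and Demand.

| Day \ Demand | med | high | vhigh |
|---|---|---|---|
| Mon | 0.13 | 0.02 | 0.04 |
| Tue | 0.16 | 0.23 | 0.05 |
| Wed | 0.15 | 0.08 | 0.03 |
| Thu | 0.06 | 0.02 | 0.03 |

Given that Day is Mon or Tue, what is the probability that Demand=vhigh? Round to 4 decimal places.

0.1429

P(Day=Mon) = 0.13 + 0.02 + 0.04 = 0.19.
P(Day=Tue) = 0.16 + 0.23 + 0.05 = 0.44.
P(Day ∈ {Mon, Tue}) = 0.19 + 0.44 = 0.63; P(Demand=vhigh, Day ∈ {Mon, Tue}) = 0.04 + 0.05 = 0.09.
P(Demand=vhigh | Day ∈ {Mon, Tue}) = 0.09/0.63 = 0.1429.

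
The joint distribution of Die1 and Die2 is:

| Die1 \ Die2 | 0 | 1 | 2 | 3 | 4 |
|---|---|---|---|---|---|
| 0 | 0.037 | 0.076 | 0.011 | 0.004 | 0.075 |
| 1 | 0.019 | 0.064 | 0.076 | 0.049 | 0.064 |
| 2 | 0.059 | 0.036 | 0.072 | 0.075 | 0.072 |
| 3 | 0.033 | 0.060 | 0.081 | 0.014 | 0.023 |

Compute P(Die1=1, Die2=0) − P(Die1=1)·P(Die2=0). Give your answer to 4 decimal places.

-0.0213

P(Die1=1) = 0.019 + 0.064 + 0.076 + 0.049 + 0.064 = 0.272.
P(Die2=0) = 0.037 + 0.019 + 0.059 + 0.033 = 0.148.
P(Die1=1, Die2=0) − P(Die1=1)P(Die2=0) = 0.019 − 0.272×0.148 = -0.0213.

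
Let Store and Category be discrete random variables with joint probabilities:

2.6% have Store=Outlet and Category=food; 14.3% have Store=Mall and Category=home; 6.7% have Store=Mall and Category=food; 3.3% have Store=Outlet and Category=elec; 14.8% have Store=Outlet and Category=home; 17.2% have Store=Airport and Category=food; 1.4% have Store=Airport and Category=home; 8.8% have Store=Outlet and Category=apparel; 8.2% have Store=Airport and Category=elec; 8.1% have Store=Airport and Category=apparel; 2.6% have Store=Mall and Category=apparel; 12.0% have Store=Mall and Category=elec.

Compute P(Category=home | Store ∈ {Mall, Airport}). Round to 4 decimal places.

P(Store=Mall) = 0.067 + 0.026 + 0.120 + 0.143 = 0.356.
P(Store=Airport) = 0.172 + 0.081 + 0.082 + 0.014 = 0.349.
P(Store ∈ {Mall, Airport}) = 0.356 + 0.349 = 0.705; P(Category=home, Store ∈ {Mall, Airport}) = 0.143 + 0.014 = 0.157.
P(Category=home | Store ∈ {Mall, Airport}) = 0.157/0.705 = 0.2227.

0.2227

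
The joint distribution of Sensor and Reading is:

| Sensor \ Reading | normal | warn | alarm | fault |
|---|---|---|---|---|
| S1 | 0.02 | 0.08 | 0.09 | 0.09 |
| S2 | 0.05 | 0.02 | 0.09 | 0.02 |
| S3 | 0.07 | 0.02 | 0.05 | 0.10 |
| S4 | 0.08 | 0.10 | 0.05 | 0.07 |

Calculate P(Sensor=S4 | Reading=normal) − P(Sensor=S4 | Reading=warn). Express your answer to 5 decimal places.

P(Reading=normal) = 0.02 + 0.05 + 0.07 + 0.08 = 0.22; P(Sensor=S4 | Reading=normal) = 0.08/0.22 = 0.363636.
P(Reading=warn) = 0.08 + 0.02 + 0.02 + 0.10 = 0.22; P(Sensor=S4 | Reading=warn) = 0.10/0.22 = 0.454545.
Difference = -0.09091.

-0.09091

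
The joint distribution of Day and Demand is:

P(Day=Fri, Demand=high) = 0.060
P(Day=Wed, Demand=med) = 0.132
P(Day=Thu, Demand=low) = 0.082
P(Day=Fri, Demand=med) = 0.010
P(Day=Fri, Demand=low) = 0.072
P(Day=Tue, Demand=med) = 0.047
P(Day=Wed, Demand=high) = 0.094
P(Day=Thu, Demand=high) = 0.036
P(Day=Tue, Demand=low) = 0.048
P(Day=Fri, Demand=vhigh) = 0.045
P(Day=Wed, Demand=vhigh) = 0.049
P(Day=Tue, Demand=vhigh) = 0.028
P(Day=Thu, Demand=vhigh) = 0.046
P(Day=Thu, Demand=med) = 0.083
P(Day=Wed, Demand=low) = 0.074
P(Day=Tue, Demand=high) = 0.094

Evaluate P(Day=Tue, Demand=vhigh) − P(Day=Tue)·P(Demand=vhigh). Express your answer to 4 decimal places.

-0.0085

P(Day=Tue) = 0.048 + 0.047 + 0.094 + 0.028 = 0.217.
P(Demand=vhigh) = 0.028 + 0.049 + 0.046 + 0.045 = 0.168.
P(Day=Tue, Demand=vhigh) − P(Day=Tue)P(Demand=vhigh) = 0.028 − 0.217×0.168 = -0.0085.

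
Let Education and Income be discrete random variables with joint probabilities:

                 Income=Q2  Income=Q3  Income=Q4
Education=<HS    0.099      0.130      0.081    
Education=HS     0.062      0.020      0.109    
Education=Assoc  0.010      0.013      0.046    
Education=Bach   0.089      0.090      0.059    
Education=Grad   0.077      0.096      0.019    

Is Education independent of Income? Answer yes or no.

no

P(Education=HS) = 0.191 and P(Income=Q4) = 0.314, so their product is 0.05997, but P(Education=HS, Income=Q4) = 0.109. Since these differ, Education and Income are not independent.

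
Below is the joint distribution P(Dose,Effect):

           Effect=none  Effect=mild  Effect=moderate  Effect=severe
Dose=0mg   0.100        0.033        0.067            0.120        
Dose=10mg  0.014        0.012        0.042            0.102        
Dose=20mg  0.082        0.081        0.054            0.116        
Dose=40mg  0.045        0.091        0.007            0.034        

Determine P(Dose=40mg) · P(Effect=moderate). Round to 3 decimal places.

P(Dose=40mg) = 0.045 + 0.091 + 0.007 + 0.034 = 0.177.
P(Effect=moderate) = 0.067 + 0.042 + 0.054 + 0.007 = 0.170.
Product: 0.177 × 0.170 = 0.030.

0.030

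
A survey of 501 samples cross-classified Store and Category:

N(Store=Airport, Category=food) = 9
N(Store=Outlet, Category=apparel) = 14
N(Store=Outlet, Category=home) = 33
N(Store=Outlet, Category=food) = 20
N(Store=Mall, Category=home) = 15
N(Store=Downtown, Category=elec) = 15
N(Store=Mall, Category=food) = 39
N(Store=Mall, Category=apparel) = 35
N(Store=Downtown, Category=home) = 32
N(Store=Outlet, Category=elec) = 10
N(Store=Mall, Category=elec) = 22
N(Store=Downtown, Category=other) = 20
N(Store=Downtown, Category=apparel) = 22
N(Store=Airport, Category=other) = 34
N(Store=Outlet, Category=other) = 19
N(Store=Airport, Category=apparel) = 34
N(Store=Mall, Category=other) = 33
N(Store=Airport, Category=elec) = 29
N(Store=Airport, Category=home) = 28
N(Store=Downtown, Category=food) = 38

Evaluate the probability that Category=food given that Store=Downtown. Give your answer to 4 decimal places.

0.2992

Total with Store=Downtown: 38 + 22 + 15 + 32 + 20 = 127.
P(Category=food | Store=Downtown) = 38/127 = 0.2992.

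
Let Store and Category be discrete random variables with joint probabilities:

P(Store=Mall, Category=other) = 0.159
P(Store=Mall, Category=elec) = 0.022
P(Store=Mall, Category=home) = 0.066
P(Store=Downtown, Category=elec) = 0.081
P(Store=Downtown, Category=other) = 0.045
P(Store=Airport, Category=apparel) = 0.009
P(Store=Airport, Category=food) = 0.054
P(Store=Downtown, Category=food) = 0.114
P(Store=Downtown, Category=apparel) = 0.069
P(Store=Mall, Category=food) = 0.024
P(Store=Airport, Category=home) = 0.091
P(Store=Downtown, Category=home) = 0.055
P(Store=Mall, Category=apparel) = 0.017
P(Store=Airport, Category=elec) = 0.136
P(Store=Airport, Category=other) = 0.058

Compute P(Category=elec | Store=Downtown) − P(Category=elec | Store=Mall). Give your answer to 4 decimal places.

P(Store=Downtown) = 0.114 + 0.069 + 0.081 + 0.055 + 0.045 = 0.364; P(Category=elec | Store=Downtown) = 0.081/0.364 = 0.22253.
P(Store=Mall) = 0.024 + 0.017 + 0.022 + 0.066 + 0.159 = 0.288; P(Category=elec | Store=Mall) = 0.022/0.288 = 0.07639.
Difference = 0.1461.

0.1461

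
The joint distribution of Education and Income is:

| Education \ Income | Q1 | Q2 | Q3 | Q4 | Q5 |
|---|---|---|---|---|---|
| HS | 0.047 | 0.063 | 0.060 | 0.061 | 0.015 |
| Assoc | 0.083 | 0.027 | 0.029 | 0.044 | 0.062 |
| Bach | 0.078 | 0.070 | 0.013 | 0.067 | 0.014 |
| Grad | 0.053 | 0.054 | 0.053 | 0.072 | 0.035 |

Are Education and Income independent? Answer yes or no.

P(Education=Assoc) = 0.245 and P(Income=Q5) = 0.126, so their product is 0.03087, but P(Education=Assoc, Income=Q5) = 0.062. Since these differ, Education and Income are not independent.

no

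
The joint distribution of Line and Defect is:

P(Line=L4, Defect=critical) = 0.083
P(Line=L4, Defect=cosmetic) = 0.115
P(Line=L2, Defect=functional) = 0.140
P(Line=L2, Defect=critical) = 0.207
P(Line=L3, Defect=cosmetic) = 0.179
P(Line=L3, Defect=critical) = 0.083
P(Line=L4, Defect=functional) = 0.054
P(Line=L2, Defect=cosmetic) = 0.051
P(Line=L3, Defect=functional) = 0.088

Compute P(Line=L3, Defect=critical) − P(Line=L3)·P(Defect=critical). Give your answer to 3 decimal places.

-0.048

P(Line=L3) = 0.179 + 0.088 + 0.083 = 0.350.
P(Defect=critical) = 0.207 + 0.083 + 0.083 = 0.373.
P(Line=L3, Defect=critical) − P(Line=L3)P(Defect=critical) = 0.083 − 0.350×0.373 = -0.048.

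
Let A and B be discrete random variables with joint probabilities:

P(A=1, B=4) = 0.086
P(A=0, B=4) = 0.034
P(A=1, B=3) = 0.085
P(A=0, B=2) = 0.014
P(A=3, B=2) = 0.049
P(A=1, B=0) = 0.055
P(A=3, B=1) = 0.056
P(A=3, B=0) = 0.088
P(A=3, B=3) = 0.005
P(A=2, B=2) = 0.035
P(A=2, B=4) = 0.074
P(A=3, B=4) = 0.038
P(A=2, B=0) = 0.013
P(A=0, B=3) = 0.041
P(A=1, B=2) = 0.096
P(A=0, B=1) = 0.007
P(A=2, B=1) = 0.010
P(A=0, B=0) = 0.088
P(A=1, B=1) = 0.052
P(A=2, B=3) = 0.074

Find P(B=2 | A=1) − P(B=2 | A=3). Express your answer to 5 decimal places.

0.04906

P(A=1) = 0.055 + 0.052 + 0.096 + 0.085 + 0.086 = 0.374; P(B=2 | A=1) = 0.096/0.374 = 0.256684.
P(A=3) = 0.088 + 0.056 + 0.049 + 0.005 + 0.038 = 0.236; P(B=2 | A=3) = 0.049/0.236 = 0.207627.
Difference = 0.04906.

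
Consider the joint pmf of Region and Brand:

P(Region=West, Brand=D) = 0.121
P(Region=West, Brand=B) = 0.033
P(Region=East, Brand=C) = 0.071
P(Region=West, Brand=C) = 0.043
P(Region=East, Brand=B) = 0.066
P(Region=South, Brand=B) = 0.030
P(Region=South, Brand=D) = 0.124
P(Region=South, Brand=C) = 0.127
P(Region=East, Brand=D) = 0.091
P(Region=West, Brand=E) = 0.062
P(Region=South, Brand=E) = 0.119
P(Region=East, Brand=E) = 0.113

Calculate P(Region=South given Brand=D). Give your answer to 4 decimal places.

0.3690

P(Brand=D) = 0.124 + 0.091 + 0.121 = 0.336.
P(Region=South | Brand=D) = 0.124/0.336 = 0.3690.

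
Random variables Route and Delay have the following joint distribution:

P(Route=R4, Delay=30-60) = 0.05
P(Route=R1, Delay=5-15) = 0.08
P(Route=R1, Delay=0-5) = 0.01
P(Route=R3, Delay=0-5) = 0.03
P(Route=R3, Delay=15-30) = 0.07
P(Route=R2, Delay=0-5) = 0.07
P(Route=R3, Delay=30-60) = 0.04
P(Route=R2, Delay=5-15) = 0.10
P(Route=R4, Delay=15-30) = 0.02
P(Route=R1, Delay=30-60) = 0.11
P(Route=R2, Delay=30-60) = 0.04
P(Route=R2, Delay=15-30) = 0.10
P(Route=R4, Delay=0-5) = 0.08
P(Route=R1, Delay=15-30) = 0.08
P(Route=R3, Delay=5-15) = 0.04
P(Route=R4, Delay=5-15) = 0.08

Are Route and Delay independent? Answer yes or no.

P(Route=R1) = 0.28 and P(Delay=0-5) = 0.19, so their product is 0.0532, but P(Route=R1, Delay=0-5) = 0.01. Since these differ, Route and Delay are not independent.

no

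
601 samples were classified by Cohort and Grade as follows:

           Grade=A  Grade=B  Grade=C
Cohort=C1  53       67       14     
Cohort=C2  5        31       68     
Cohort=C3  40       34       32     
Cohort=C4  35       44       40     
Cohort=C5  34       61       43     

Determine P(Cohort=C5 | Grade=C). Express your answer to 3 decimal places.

Total with Grade=C: 14 + 68 + 32 + 40 + 43 = 197.
P(Cohort=C5 | Grade=C) = 43/197 = 0.218.

0.218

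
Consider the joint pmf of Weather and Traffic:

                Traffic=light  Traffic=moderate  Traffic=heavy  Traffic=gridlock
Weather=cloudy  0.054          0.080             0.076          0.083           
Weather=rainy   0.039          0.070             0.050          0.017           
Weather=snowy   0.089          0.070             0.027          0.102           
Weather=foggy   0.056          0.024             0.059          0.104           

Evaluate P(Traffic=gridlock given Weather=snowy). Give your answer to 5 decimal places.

P(Weather=snowy) = 0.089 + 0.070 + 0.027 + 0.102 = 0.288.
P(Traffic=gridlock | Weather=snowy) = 0.102/0.288 = 0.35417.

0.35417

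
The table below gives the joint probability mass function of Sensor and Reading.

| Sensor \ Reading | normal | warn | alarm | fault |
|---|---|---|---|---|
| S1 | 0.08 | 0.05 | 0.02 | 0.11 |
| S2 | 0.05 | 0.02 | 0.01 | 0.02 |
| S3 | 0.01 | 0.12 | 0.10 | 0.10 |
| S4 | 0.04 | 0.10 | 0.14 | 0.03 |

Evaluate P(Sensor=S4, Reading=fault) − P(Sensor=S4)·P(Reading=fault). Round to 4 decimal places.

P(Sensor=S4) = 0.04 + 0.10 + 0.14 + 0.03 = 0.31.
P(Reading=fault) = 0.11 + 0.02 + 0.10 + 0.03 = 0.26.
P(Sensor=S4, Reading=fault) − P(Sensor=S4)P(Reading=fault) = 0.03 − 0.31×0.26 = -0.0506.

-0.0506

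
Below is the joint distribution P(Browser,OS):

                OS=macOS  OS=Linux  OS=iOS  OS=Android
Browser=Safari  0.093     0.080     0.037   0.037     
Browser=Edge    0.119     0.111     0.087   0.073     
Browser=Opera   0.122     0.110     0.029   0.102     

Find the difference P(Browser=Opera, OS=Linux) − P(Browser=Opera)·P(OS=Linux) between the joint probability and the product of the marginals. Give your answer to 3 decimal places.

0.001

P(Browser=Opera) = 0.122 + 0.110 + 0.029 + 0.102 = 0.363.
P(OS=Linux) = 0.080 + 0.111 + 0.110 = 0.301.
P(Browser=Opera, OS=Linux) − P(Browser=Opera)P(OS=Linux) = 0.110 − 0.363×0.301 = 0.001.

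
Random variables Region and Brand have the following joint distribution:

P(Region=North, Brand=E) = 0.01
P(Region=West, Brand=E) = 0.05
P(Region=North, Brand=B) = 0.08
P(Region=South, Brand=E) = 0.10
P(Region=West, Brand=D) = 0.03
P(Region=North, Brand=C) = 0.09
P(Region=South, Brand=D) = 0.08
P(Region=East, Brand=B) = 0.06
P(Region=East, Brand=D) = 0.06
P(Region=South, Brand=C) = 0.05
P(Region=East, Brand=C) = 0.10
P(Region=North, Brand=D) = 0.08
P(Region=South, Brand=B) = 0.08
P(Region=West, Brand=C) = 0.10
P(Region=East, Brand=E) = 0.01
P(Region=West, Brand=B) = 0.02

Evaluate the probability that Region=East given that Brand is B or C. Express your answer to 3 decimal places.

0.276

P(Brand=B) = 0.08 + 0.08 + 0.06 + 0.02 = 0.24.
P(Brand=C) = 0.09 + 0.05 + 0.10 + 0.10 = 0.34.
P(Brand ∈ {B, C}) = 0.24 + 0.34 = 0.58; P(Region=East, Brand ∈ {B, C}) = 0.06 + 0.10 = 0.16.
P(Region=East | Brand ∈ {B, C}) = 0.16/0.58 = 0.276.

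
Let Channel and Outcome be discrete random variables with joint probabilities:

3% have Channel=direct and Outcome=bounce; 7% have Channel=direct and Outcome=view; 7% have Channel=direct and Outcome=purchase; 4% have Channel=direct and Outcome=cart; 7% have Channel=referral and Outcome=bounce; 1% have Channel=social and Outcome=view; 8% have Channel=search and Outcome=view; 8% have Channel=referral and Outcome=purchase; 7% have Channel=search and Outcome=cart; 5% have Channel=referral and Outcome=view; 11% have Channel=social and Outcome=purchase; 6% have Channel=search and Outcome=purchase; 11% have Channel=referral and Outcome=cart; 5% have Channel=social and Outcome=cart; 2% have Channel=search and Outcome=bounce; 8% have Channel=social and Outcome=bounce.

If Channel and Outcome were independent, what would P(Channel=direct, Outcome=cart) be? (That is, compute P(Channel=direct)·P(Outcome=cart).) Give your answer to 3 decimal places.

0.057

P(Channel=direct) = 0.03 + 0.07 + 0.04 + 0.07 = 0.21.
P(Outcome=cart) = 0.07 + 0.05 + 0.04 + 0.11 = 0.27.
Product: 0.21 × 0.27 = 0.057.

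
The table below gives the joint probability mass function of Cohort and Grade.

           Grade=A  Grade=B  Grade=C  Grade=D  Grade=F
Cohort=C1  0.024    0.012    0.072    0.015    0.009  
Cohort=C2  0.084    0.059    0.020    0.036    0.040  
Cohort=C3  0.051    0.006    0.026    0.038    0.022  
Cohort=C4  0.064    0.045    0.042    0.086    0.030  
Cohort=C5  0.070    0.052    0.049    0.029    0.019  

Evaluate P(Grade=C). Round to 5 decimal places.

0.20900

P(Grade=C) = 0.072 + 0.020 + 0.026 + 0.042 + 0.049 = 0.209.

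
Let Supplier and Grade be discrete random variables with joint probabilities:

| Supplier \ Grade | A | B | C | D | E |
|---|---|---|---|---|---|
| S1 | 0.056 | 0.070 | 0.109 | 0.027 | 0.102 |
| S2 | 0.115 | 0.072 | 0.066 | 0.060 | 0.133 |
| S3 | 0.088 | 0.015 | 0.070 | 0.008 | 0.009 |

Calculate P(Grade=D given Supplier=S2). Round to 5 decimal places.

0.13453

P(Supplier=S2) = 0.115 + 0.072 + 0.066 + 0.060 + 0.133 = 0.446.
P(Grade=D | Supplier=S2) = 0.060/0.446 = 0.13453.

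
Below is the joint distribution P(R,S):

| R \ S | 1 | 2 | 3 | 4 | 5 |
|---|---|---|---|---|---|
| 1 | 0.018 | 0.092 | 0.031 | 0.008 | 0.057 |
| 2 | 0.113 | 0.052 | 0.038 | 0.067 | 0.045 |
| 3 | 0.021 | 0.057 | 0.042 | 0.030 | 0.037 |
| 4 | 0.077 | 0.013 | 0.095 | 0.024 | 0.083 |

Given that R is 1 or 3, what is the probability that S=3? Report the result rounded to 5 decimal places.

P(R=1) = 0.018 + 0.092 + 0.031 + 0.008 + 0.057 = 0.206.
P(R=3) = 0.021 + 0.057 + 0.042 + 0.030 + 0.037 = 0.187.
P(R ∈ {1, 3}) = 0.206 + 0.187 = 0.393; P(S=3, R ∈ {1, 3}) = 0.031 + 0.042 = 0.073.
P(S=3 | R ∈ {1, 3}) = 0.073/0.393 = 0.18575.

0.18575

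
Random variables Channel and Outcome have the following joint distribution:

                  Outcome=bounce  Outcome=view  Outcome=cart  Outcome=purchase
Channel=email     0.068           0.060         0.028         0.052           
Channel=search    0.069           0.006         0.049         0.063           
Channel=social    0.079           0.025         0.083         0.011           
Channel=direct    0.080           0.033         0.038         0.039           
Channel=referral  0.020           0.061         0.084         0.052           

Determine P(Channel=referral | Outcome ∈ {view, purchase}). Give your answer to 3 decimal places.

P(Outcome=view) = 0.060 + 0.006 + 0.025 + 0.033 + 0.061 = 0.185.
P(Outcome=purchase) = 0.052 + 0.063 + 0.011 + 0.039 + 0.052 = 0.217.
P(Outcome ∈ {view, purchase}) = 0.185 + 0.217 = 0.402; P(Channel=referral, Outcome ∈ {view, purchase}) = 0.061 + 0.052 = 0.113.
P(Channel=referral | Outcome ∈ {view, purchase}) = 0.113/0.402 = 0.281.

0.281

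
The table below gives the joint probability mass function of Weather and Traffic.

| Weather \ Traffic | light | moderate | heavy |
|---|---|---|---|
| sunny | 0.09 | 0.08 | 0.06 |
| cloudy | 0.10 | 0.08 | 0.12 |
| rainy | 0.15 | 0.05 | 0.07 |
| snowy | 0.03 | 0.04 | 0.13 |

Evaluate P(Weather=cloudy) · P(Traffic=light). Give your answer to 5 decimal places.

0.11100

P(Weather=cloudy) = 0.10 + 0.08 + 0.12 = 0.30.
P(Traffic=light) = 0.09 + 0.10 + 0.15 + 0.03 = 0.37.
Product: 0.30 × 0.37 = 0.11100.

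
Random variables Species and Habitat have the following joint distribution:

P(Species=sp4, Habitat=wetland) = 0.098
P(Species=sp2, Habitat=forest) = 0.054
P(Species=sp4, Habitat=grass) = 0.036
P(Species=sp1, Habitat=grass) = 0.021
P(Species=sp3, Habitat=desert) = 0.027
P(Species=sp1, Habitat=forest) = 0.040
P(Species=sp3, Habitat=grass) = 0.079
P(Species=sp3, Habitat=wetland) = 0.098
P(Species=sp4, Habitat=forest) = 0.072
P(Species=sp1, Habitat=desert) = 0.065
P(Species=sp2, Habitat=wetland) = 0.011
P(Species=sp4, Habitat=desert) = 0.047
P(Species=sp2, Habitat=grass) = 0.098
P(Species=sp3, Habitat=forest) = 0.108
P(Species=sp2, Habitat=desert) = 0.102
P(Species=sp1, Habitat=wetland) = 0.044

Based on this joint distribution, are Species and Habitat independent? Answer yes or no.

P(Species=sp2) = 0.265 and P(Habitat=wetland) = 0.251, so their product is 0.06652, but P(Species=sp2, Habitat=wetland) = 0.011. Since these differ, Species and Habitat are not independent.

no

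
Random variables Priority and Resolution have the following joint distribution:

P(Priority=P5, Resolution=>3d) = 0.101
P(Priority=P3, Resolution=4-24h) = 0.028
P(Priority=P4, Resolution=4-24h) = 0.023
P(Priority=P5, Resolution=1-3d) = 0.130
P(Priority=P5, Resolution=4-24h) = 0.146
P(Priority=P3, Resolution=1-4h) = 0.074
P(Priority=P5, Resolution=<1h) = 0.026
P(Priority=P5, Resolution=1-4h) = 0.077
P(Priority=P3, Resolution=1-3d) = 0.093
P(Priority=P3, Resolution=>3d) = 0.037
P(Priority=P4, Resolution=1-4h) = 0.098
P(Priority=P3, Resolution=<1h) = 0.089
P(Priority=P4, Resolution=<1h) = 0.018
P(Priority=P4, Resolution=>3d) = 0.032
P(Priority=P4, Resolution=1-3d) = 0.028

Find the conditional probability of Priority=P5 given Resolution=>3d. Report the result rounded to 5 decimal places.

P(Resolution=>3d) = 0.037 + 0.032 + 0.101 = 0.170.
P(Priority=P5 | Resolution=>3d) = 0.101/0.170 = 0.59412.

0.59412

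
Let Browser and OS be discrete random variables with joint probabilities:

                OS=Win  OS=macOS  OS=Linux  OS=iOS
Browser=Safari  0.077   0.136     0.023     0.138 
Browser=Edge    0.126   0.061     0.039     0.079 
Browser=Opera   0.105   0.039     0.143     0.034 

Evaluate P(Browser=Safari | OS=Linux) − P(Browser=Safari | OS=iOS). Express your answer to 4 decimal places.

P(OS=Linux) = 0.023 + 0.039 + 0.143 = 0.205; P(Browser=Safari | OS=Linux) = 0.023/0.205 = 0.11220.
P(OS=iOS) = 0.138 + 0.079 + 0.034 = 0.251; P(Browser=Safari | OS=iOS) = 0.138/0.251 = 0.54980.
Difference = -0.4376.

-0.4376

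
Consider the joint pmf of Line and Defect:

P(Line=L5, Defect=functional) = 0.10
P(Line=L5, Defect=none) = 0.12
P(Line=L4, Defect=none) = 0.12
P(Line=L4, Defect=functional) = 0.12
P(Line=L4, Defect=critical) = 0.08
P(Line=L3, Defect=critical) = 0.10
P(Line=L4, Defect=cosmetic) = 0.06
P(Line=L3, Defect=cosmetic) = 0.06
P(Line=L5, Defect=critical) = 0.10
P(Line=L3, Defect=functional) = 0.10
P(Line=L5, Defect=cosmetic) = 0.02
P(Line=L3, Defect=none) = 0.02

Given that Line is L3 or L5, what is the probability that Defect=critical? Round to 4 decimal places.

0.3226

P(Line=L3) = 0.02 + 0.06 + 0.10 + 0.10 = 0.28.
P(Line=L5) = 0.12 + 0.02 + 0.10 + 0.10 = 0.34.
P(Line ∈ {L3, L5}) = 0.28 + 0.34 = 0.62; P(Defect=critical, Line ∈ {L3, L5}) = 0.10 + 0.10 = 0.20.
P(Defect=critical | Line ∈ {L3, L5}) = 0.20/0.62 = 0.3226.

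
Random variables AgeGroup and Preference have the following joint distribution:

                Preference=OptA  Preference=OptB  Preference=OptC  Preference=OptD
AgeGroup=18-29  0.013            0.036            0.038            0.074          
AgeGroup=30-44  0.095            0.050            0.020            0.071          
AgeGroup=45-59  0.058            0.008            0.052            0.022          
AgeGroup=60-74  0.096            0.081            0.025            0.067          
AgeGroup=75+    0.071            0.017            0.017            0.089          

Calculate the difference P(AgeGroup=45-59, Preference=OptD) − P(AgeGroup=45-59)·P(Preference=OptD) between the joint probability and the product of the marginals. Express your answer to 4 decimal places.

P(AgeGroup=45-59) = 0.058 + 0.008 + 0.052 + 0.022 = 0.140.
P(Preference=OptD) = 0.074 + 0.071 + 0.022 + 0.067 + 0.089 = 0.323.
P(AgeGroup=45-59, Preference=OptD) − P(AgeGroup=45-59)P(Preference=OptD) = 0.022 − 0.140×0.323 = -0.0232.

-0.0232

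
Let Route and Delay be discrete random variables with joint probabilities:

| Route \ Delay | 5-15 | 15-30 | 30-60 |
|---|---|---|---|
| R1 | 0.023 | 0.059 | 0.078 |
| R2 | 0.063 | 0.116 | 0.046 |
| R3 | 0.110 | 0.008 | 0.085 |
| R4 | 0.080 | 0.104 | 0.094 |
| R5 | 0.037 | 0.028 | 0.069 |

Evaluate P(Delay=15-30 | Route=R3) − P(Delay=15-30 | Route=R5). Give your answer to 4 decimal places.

P(Route=R3) = 0.110 + 0.008 + 0.085 = 0.203; P(Delay=15-30 | Route=R3) = 0.008/0.203 = 0.03941.
P(Route=R5) = 0.037 + 0.028 + 0.069 = 0.134; P(Delay=15-30 | Route=R5) = 0.028/0.134 = 0.20896.
Difference = -0.1695.

-0.1695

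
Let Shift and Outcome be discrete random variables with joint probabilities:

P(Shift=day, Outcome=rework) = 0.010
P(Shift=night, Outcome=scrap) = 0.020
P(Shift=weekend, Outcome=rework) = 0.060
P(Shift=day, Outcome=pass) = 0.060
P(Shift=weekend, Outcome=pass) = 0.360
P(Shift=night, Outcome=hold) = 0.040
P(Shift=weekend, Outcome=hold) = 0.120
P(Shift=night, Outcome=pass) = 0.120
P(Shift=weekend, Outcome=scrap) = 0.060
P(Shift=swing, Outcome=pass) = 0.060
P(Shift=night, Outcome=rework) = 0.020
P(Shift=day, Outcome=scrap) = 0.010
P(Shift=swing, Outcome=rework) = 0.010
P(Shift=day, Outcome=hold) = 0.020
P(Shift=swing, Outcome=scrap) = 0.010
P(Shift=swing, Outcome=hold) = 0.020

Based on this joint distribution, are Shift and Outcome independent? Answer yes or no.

Every cell satisfies P(Shift,Outcome) = P(Shift)·P(Outcome). For instance P(Shift=swing) = 0.100, P(Outcome=hold) = 0.200, and 0.100×0.200 = 0.020 matches the joint entry. So Shift and Outcome are independent.

yes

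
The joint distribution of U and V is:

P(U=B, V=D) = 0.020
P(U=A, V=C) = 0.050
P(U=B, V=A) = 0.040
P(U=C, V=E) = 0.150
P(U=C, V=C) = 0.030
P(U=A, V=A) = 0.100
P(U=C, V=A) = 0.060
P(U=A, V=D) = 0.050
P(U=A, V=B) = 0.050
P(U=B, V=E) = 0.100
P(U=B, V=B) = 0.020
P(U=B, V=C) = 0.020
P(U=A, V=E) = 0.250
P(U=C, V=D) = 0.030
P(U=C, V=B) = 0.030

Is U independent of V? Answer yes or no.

yes

Every cell satisfies P(U,V) = P(U)·P(V). For instance P(U=A) = 0.500, P(V=D) = 0.100, and 0.500×0.100 = 0.050 matches the joint entry. So U and V are independent.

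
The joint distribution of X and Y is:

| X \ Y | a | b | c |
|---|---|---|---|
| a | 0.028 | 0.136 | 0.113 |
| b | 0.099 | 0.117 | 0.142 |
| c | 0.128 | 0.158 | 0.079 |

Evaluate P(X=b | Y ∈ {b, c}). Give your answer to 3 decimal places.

P(Y=b) = 0.136 + 0.117 + 0.158 = 0.411.
P(Y=c) = 0.113 + 0.142 + 0.079 = 0.334.
P(Y ∈ {b, c}) = 0.411 + 0.334 = 0.745; P(X=b, Y ∈ {b, c}) = 0.117 + 0.142 = 0.259.
P(X=b | Y ∈ {b, c}) = 0.259/0.745 = 0.348.

0.348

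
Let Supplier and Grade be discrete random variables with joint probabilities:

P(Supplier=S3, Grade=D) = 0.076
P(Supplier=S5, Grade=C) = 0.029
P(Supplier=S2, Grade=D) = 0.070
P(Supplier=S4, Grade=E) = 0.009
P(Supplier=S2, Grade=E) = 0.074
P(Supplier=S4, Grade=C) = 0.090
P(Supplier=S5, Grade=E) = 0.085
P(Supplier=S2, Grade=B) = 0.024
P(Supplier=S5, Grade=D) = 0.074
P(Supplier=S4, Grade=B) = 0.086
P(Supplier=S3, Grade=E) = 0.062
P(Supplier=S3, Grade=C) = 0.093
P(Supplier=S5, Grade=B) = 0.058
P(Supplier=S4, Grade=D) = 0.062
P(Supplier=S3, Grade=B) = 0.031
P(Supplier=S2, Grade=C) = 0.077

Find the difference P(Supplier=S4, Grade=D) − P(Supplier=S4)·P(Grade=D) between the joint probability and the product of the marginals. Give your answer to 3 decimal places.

P(Supplier=S4) = 0.086 + 0.090 + 0.062 + 0.009 = 0.247.
P(Grade=D) = 0.070 + 0.076 + 0.062 + 0.074 = 0.282.
P(Supplier=S4, Grade=D) − P(Supplier=S4)P(Grade=D) = 0.062 − 0.247×0.282 = -0.008.

-0.008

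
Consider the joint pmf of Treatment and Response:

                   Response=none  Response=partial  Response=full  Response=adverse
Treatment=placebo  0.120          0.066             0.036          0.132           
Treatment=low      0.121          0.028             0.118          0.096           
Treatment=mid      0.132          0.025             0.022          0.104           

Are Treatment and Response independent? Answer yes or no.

no

P(Treatment=low) = 0.363 and P(Response=full) = 0.176, so their product is 0.06389, but P(Treatment=low, Response=full) = 0.118. Since these differ, Treatment and Response are not independent.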